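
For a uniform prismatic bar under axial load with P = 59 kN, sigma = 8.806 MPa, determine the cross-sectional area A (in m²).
Model: a uniform prismatic bar under axial load, so sigma = P / A.
Solve for A: A = P / sigma.
Convert to SI units:
  P = 59 kN = 59000 N
  sigma = 8.806 MPa = 8.806 × 10⁶ Pa
Substitute:
  A = 59000 / (8.806 × 10⁶)
  A = 0.0067 m²
Final answer: A = 0.0067 m²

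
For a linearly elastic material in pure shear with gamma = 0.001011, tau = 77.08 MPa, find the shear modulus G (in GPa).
Model: a linearly elastic material in pure shear, so tau = G·gamma.
Solve for G: G = tau / gamma.
Convert to SI units:
  tau = 77.08 MPa = 7.708 × 10⁷ Pa
Substitute:
  G = (7.708 × 10⁷) / 0.001011
  G = 7.624 × 10¹⁰ Pa
Convert: G = 7.624 × 10¹⁰ Pa = 76.24 GPa
Final answer: G = 76.24 GPa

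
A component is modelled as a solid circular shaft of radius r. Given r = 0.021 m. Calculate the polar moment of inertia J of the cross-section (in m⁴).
Model: a solid circular shaft of radius r, so J = (π·r^4) / 2.
Substitute:
  J = (π × 0.021^4) / 2
  J = 3.055 × 10⁻⁷ m⁴
Final answer: J = 3.055 × 10⁻⁷ m⁴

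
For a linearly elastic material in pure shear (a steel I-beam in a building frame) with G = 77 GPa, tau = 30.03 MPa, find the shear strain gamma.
Model: a linearly elastic material in pure shear, so tau = G·gamma.
Solve for gamma: gamma = tau / G.
Convert to SI units:
  G = 77 GPa = 7.7 × 10¹⁰ Pa
  tau = 30.03 MPa = 3.003 × 10⁷ Pa
Substitute:
  gamma = (3.003 × 10⁷) / (7.7 × 10¹⁰)
  gamma = 0.00039
Final answer: gamma = 0.00039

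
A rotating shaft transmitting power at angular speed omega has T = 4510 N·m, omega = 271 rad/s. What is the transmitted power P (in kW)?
Model: a rotating shaft transmitting power at angular speed omega, so P = T·omega.
Substitute:
  P = 4510 × 271
  P = 1.222 × 10⁶ W
Convert: P = 1.222 × 10⁶ W = 1222 kW
Final answer: P = 1222 kW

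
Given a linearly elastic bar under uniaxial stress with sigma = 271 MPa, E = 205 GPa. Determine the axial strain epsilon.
Model: a linearly elastic bar under uniaxial stress, so epsilon = sigma / E.
Convert to SI units:
  sigma = 271 MPa = 2.71 × 10⁸ Pa
  E = 205 GPa = 2.05 × 10¹¹ Pa
Substitute:
  epsilon = (2.71 × 10⁸) / (2.05 × 10¹¹)
  epsilon = 0.001322
Final answer: epsilon = 0.001322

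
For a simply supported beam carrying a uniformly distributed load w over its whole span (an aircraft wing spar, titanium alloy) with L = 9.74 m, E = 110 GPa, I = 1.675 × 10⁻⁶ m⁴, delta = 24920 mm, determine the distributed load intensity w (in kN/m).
Model: a simply supported beam carrying a uniformly distributed load w over its whole span, so delta = (5·w·L^4) / (384·E·I).
Solve for w: w = (384·delta·E·I) / (5·L^4).
Convert to SI units:
  E = 110 GPa = 1.1 × 10¹¹ Pa
  delta = 24920 mm = 24.92 m
Substitute:
  w = (384 × 24.92 × (1.1 × 10¹¹) × (1.675 × 10⁻⁶)) / (5 × 9.74^4)
  w = 39180 N/m
Convert: w = 39180 N/m = 39.18 kN/m
Final answer: w = 39.18 kN/m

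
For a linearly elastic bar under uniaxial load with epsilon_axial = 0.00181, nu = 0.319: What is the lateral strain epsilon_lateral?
Model: a linearly elastic bar under uniaxial load, so epsilon_lateral = -nu·epsilon_axial.
Substitute:
  epsilon_lateral = -(0.319 × 0.00181)
  epsilon_lateral = -0.0005774
Final answer: epsilon_lateral = -0.0005774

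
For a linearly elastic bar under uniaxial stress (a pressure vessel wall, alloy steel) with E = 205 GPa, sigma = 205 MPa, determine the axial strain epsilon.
Model: a linearly elastic bar under uniaxial stress, so sigma = E·epsilon.
Solve for epsilon: epsilon = sigma / E.
Convert to SI units:
  E = 205 GPa = 2.05 × 10¹¹ Pa
  sigma = 205 MPa = 2.05 × 10⁸ Pa
Substitute:
  epsilon = (2.05 × 10⁸) / (2.05 × 10¹¹)
  epsilon = 0.001
Final answer: epsilon = 0.001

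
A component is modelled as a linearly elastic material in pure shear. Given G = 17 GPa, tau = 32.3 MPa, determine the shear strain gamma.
Model: a linearly elastic material in pure shear, so tau = G·gamma.
Solve for gamma: gamma = tau / G.
Convert to SI units:
  G = 17 GPa = 1.7 × 10¹⁰ Pa
  tau = 32.3 MPa = 3.23 × 10⁷ Pa
Substitute:
  gamma = (3.23 × 10⁷) / (1.7 × 10¹⁰)
  gamma = 0.0019
Final answer: gamma = 0.0019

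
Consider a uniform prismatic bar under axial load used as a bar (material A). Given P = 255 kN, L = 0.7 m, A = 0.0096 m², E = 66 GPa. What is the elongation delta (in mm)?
Model: a uniform prismatic bar under axial load, so delta = (P·L) / (A·E).
Convert to SI units:
  P = 255 kN = 255000 N
  E = 66 GPa = 6.6 × 10¹⁰ Pa
Substitute:
  delta = (255000 × 0.7) / (0.0096 × (6.6 × 10¹⁰))
  delta = 0.0002817 m
Convert: delta = 0.0002817 m = 0.2817 mm
Final answer: delta = 0.2817 mm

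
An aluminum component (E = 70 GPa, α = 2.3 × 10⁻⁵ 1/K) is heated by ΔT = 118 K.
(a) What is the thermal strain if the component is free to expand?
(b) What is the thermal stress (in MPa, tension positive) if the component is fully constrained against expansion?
(a) Free thermal strain ε_th = α·ΔT = (2.3 × 10⁻⁵) × 118 = 0.002714
(b) Fully constrained, the expansion is suppressed, so σ = -E·α·ΔT. Convert E = 70 GPa = 7 × 10¹⁰ Pa.
  σ = -(7 × 10¹⁰) × (2.3 × 10⁻⁵) × 118 = -1.9 × 10⁸ Pa = -190 MPa (compressive)
Final answer: (a) ε_th = 0.002714, (b) σ = -190 MPa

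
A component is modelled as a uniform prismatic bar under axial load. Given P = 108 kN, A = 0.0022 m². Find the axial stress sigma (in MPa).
Model: a uniform prismatic bar under axial load, so sigma = P / A.
Convert to SI units:
  P = 108 kN = 108000 N
Substitute:
  sigma = 108000 / 0.0022
  sigma = 4.909 × 10⁷ Pa
Convert: sigma = 4.909 × 10⁷ Pa = 49.09 MPa
Final answer: sigma = 49.09 MPa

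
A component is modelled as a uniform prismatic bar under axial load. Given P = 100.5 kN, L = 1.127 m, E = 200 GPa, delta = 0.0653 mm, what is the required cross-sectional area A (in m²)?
Model: a uniform prismatic bar under axial load, so delta = (P·L) / (A·E).
Solve for A: A = (P·L) / (delta·E).
Convert to SI units:
  P = 100.5 kN = 100500 N
  E = 200 GPa = 2 × 10¹¹ Pa
  delta = 0.0653 mm = 6.53 × 10⁻⁵ m
Substitute:
  A = (100500 × 1.127) / ((6.53 × 10⁻⁵) × (2 × 10¹¹))
  A = 0.008673 m²
Final answer: A = 0.008673 m²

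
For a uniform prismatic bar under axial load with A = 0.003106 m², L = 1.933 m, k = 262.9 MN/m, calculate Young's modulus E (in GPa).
Model: a uniform prismatic bar under axial load, so k = (A·E) / L.
Solve for E: E = (k·L) / A.
Convert to SI units:
  k = 262.9 MN/m = 2.629 × 10⁸ N/m
Substitute:
  E = ((2.629 × 10⁸) × 1.933) / 0.003106
  E = 1.636 × 10¹¹ Pa
Convert: E = 1.636 × 10¹¹ Pa = 163.6 GPa
Final answer: E = 163.6 GPa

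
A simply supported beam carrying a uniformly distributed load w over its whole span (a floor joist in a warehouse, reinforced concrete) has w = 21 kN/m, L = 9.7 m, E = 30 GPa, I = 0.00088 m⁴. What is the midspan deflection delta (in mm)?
Model: a simply supported beam carrying a uniformly distributed load w over its whole span, so delta = (5·w·L^4) / (384·E·I).
Convert to SI units:
  w = 21 kN/m = 21000 N/m
  E = 30 GPa = 3 × 10¹⁰ Pa
Substitute:
  delta = (5 × 21000 × 9.7^4) / (384 × (3 × 10¹⁰) × 0.00088)
  delta = 0.09169 m
Convert: delta = 0.09169 m = 91.69 mm
Final answer: delta = 91.69 mm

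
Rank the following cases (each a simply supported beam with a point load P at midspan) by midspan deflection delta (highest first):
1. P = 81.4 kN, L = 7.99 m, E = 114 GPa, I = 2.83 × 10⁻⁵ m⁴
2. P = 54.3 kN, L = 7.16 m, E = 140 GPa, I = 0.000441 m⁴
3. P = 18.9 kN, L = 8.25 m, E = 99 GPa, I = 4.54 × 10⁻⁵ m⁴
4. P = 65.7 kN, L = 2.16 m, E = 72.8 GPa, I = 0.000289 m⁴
Model: a simply supported beam with a point load P at midspan, so delta = (P·L^3) / (48·E·I) (SI units).
  Case 1: delta = (81400 × 7.99^3) / (48 × (1.14 × 10¹¹) × (2.83 × 10⁻⁵)) = 0.2681 m = 268.1 mm
  Case 2: delta = (54300 × 7.16^3) / (48 × (1.4 × 10¹¹) × 0.000441) = 0.006726 m = 6.726 mm
  Case 3: delta = (18900 × 8.25^3) / (48 × (9.9 × 10¹⁰) × (4.54 × 10⁻⁵)) = 0.04919 m = 49.19 mm
  Case 4: delta = (65700 × 2.16^3) / (48 × (7.28 × 10¹⁰) × 0.000289) = 0.0006556 m = 0.6556 mm
Ordering: 268.1 mm (case 1) > 49.19 mm (case 3) > 6.726 mm (case 2) > 0.6556 mm (case 4)
Final answer: 1, 3, 2, 4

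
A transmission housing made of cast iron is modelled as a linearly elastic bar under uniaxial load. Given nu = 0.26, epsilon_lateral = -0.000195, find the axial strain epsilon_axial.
Model: a linearly elastic bar under uniaxial load, so epsilon_lateral = -nu·epsilon_axial.
Solve for epsilon_axial: epsilon_axial = -epsilon_lateral / nu.
Substitute:
  epsilon_axial = -(-0.000195) / 0.26
  epsilon_axial = 0.00075
Final answer: epsilon_axial = 0.00075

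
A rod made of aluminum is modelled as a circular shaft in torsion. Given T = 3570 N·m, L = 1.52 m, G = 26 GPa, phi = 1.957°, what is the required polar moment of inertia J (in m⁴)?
Model: a circular shaft in torsion, so phi = (T·L) / (G·J).
Solve for J: J = (T·L) / (phi·G).
Convert to SI units:
  G = 26 GPa = 2.6 × 10¹⁰ Pa
  phi = 1.957° = 0.03416 rad
Substitute:
  J = (3570 × 1.52) / (0.03416 × (2.6 × 10¹⁰))
  J = 6.11 × 10⁻⁶ m⁴
Final answer: J = 6.11 × 10⁻⁶ m⁴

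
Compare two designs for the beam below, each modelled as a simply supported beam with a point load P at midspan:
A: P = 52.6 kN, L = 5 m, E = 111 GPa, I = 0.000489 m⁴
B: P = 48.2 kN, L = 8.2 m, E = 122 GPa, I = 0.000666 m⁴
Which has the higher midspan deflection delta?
Model: a simply supported beam with a point load P at midspan, so delta = (P·L^3) / (48·E·I) (SI units).
  A: delta = (52600 × 5^3) / (48 × (1.11 × 10¹¹) × 0.000489) = 0.002524 m = 2.524 mm
  B: delta = (48200 × 8.2^3) / (48 × (1.22 × 10¹¹) × 0.000666) = 0.006814 m = 6.814 mm
6.814 mm > 2.524 mm, so B is larger.
Final answer: B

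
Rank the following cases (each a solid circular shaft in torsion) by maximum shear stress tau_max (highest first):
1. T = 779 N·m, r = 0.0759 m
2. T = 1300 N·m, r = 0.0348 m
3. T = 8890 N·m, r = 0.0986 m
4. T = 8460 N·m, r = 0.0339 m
Model: a solid circular shaft in torsion, so tau_max = (2·T) / (π·r^3) (SI units).
  Case 1: tau_max = (2 × 779) / (π × 0.0759^3) = 1.134 × 10⁶ Pa = 1.134 MPa
  Case 2: tau_max = (2 × 1300) / (π × 0.0348^3) = 1.964 × 10⁷ Pa = 19.64 MPa
  Case 3: tau_max = (2 × 8890) / (π × 0.0986^3) = 5.904 × 10⁶ Pa = 5.904 MPa
  Case 4: tau_max = (2 × 8460) / (π × 0.0339^3) = 1.382 × 10⁸ Pa = 138.2 MPa
Ordering: 138.2 MPa (case 4) > 19.64 MPa (case 2) > 5.904 MPa (case 3) > 1.134 MPa (case 1)
Final answer: 4, 2, 3, 1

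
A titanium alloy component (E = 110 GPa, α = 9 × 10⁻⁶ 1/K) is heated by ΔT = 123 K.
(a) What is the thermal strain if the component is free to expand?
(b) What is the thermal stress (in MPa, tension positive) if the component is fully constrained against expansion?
(a) Free thermal strain ε_th = α·ΔT = (9 × 10⁻⁶) × 123 = 0.001107
(b) Fully constrained, the expansion is suppressed, so σ = -E·α·ΔT. Convert E = 110 GPa = 1.1 × 10¹¹ Pa.
  σ = -(1.1 × 10¹¹) × (9 × 10⁻⁶) × 123 = -1.218 × 10⁸ Pa = -121.8 MPa (compressive)
Final answer: (a) ε_th = 0.001107, (b) σ = -121.8 MPa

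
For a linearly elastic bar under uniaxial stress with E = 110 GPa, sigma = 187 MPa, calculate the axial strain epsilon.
Model: a linearly elastic bar under uniaxial stress, so sigma = E·epsilon.
Solve for epsilon: epsilon = sigma / E.
Convert to SI units:
  E = 110 GPa = 1.1 × 10¹¹ Pa
  sigma = 187 MPa = 1.87 × 10⁸ Pa
Substitute:
  epsilon = (1.87 × 10⁸) / (1.1 × 10¹¹)
  epsilon = 0.0017
Final answer: epsilon = 0.0017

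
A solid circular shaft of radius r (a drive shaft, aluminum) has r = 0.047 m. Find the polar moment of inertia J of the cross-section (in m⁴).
Model: a solid circular shaft of radius r, so J = (π·r^4) / 2.
Substitute:
  J = (π × 0.047^4) / 2
  J = 7.665 × 10⁻⁶ m⁴
Final answer: J = 7.665 × 10⁻⁶ m⁴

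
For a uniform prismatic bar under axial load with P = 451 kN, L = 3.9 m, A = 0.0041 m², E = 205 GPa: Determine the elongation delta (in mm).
Model: a uniform prismatic bar under axial load, so delta = (P·L) / (A·E).
Convert to SI units:
  P = 451 kN = 451000 N
  E = 205 GPa = 2.05 × 10¹¹ Pa
Substitute:
  delta = (451000 × 3.9) / (0.0041 × (2.05 × 10¹¹))
  delta = 0.002093 m
Convert: delta = 0.002093 m = 2.093 mm
Final answer: delta = 2.093 mm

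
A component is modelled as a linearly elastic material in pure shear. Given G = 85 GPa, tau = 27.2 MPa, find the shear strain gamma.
Model: a linearly elastic material in pure shear, so tau = G·gamma.
Solve for gamma: gamma = tau / G.
Convert to SI units:
  G = 85 GPa = 8.5 × 10¹⁰ Pa
  tau = 27.2 MPa = 2.72 × 10⁷ Pa
Substitute:
  gamma = (2.72 × 10⁷) / (8.5 × 10¹⁰)
  gamma = 0.00032
Final answer: gamma = 0.00032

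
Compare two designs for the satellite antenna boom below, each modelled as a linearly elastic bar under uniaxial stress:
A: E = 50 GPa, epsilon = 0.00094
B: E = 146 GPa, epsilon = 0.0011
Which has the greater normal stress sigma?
Model: a linearly elastic bar under uniaxial stress, so sigma = E·epsilon (SI units).
  A: sigma = (5 × 10¹⁰) × 0.00094 = 4.7 × 10⁷ Pa = 47 MPa
  B: sigma = (1.46 × 10¹¹) × 0.0011 = 1.606 × 10⁸ Pa = 160.6 MPa
160.6 MPa > 47 MPa, so B is larger.
Final answer: B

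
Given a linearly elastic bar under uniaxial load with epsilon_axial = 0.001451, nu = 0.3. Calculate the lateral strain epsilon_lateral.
Model: a linearly elastic bar under uniaxial load, so epsilon_lateral = -nu·epsilon_axial.
Substitute:
  epsilon_lateral = -(0.3 × 0.001451)
  epsilon_lateral = -0.0004353
Final answer: epsilon_lateral = -0.0004353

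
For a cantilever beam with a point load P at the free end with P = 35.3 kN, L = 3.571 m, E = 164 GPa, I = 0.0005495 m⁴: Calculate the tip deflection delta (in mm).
Model: a cantilever beam with a point load P at the free end, so delta = (P·L^3) / (3·E·I).
Convert to SI units:
  P = 35.3 kN = 35300 N
  E = 164 GPa = 1.64 × 10¹¹ Pa
Substitute:
  delta = (35300 × 3.571^3) / (3 × (1.64 × 10¹¹) × 0.0005495)
  delta = 0.005946 m
Convert: delta = 0.005946 m = 5.946 mm
Final answer: delta = 5.946 mm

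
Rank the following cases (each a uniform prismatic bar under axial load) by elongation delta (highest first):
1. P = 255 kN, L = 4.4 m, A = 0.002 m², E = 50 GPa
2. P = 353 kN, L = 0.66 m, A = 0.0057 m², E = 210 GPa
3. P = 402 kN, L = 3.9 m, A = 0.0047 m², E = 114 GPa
Model: a uniform prismatic bar under axial load, so delta = (P·L) / (A·E) (SI units).
  Case 1: delta = (255000 × 4.4) / (0.002 × (5 × 10¹⁰)) = 0.01122 m = 11.22 mm
  Case 2: delta = (353000 × 0.66) / (0.0057 × (2.1 × 10¹¹)) = 0.0001946 m = 0.1946 mm
  Case 3: delta = (402000 × 3.9) / (0.0047 × (1.14 × 10¹¹)) = 0.002926 m = 2.926 mm
Ordering: 11.22 mm (case 1) > 2.926 mm (case 3) > 0.1946 mm (case 2)
Final answer: 1, 3, 2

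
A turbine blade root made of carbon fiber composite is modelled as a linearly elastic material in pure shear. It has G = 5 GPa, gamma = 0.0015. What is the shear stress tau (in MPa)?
Model: a linearly elastic material in pure shear, so tau = G·gamma.
Convert to SI units:
  G = 5 GPa = 5 × 10⁹ Pa
Substitute:
  tau = (5 × 10⁹) × 0.0015
  tau = 7.5 × 10⁶ Pa
Convert: tau = 7.5 × 10⁶ Pa = 7.5 MPa
Final answer: tau = 7.5 MPa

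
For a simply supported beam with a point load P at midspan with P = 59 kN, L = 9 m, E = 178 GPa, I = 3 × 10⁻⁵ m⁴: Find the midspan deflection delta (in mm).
Model: a simply supported beam with a point load P at midspan, so delta = (P·L^3) / (48·E·I).
Convert to SI units:
  P = 59 kN = 59000 N
  E = 178 GPa = 1.78 × 10¹¹ Pa
Substitute:
  delta = (59000 × 9^3) / (48 × (1.78 × 10¹¹) × (3 × 10⁻⁵))
  delta = 0.1678 m
Convert: delta = 0.1678 m = 167.8 mm
Final answer: delta = 167.8 mm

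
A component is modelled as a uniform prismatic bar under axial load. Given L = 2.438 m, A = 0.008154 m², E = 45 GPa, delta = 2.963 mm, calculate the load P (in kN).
Model: a uniform prismatic bar under axial load, so delta = (P·L) / (A·E).
Solve for P: P = (delta·A·E) / L.
Convert to SI units:
  E = 45 GPa = 4.5 × 10¹⁰ Pa
  delta = 2.963 mm = 0.002963 m
Substitute:
  P = (0.002963 × 0.008154 × (4.5 × 10¹⁰)) / 2.438
  P = 445900 N
Convert: P = 445900 N = 445.9 kN
Final answer: P = 445.9 kN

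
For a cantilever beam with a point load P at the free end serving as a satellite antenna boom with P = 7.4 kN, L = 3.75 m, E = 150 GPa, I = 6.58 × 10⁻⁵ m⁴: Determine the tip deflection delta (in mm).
Model: a cantilever beam with a point load P at the free end, so delta = (P·L^3) / (3·E·I).
Convert to SI units:
  P = 7.4 kN = 7400 N
  E = 150 GPa = 1.5 × 10¹¹ Pa
Substitute:
  delta = (7400 × 3.75^3) / (3 × (1.5 × 10¹¹) × (6.58 × 10⁻⁵))
  delta = 0.01318 m
Convert: delta = 0.01318 m = 13.18 mm
Final answer: delta = 13.18 mm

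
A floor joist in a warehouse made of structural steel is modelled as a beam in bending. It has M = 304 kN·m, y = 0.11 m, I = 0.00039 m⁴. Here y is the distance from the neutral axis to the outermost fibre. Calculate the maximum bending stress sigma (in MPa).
Model: a beam in bending, so sigma = (M·y) / I.
Convert to SI units:
  M = 304 kN·m = 304000 N·m
Substitute:
  sigma = (304000 × 0.11) / 0.00039
  sigma = 8.574 × 10⁷ Pa
Convert: sigma = 8.574 × 10⁷ Pa = 85.74 MPa
Final answer: sigma = 85.74 MPa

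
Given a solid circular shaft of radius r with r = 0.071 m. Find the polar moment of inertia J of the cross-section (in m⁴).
Model: a solid circular shaft of radius r, so J = (π·r^4) / 2.
Substitute:
  J = (π × 0.071^4) / 2
  J = 3.992 × 10⁻⁵ m⁴
Final answer: J = 3.992 × 10⁻⁵ m⁴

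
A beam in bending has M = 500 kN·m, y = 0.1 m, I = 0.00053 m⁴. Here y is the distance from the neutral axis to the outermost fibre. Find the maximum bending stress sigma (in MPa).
Model: a beam in bending, so sigma = (M·y) / I.
Convert to SI units:
  M = 500 kN·m = 500000 N·m
Substitute:
  sigma = (500000 × 0.1) / 0.00053
  sigma = 9.434 × 10⁷ Pa
Convert: sigma = 9.434 × 10⁷ Pa = 94.34 MPa
Final answer: sigma = 94.34 MPa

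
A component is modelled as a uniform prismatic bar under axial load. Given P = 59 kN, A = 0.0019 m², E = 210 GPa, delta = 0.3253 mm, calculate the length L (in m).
Model: a uniform prismatic bar under axial load, so delta = (P·L) / (A·E).
Solve for L: L = (delta·A·E) / P.
Convert to SI units:
  P = 59 kN = 59000 N
  E = 210 GPa = 2.1 × 10¹¹ Pa
  delta = 0.3253 mm = 0.0003253 m
Substitute:
  L = (0.0003253 × 0.0019 × (2.1 × 10¹¹)) / 59000
  L = 2.2 m
Final answer: L = 2.2 m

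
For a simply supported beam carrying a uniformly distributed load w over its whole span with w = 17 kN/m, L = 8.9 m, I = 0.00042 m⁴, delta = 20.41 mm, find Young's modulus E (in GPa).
Model: a simply supported beam carrying a uniformly distributed load w over its whole span, so delta = (5·w·L^4) / (384·E·I).
Solve for E: E = (5·w·L^4) / (384·delta·I).
Convert to SI units:
  w = 17 kN/m = 17000 N/m
  delta = 20.41 mm = 0.02041 m
Substitute:
  E = (5 × 17000 × 8.9^4) / (384 × 0.02041 × 0.00042)
  E = 1.62 × 10¹¹ Pa
Convert: E = 1.62 × 10¹¹ Pa = 162 GPa
Final answer: E = 162 GPa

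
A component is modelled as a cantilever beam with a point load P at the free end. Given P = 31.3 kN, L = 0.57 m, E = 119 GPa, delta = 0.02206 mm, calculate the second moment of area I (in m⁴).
Model: a cantilever beam with a point load P at the free end, so delta = (P·L^3) / (3·E·I).
Solve for I: I = (P·L^3) / (3·delta·E).
Convert to SI units:
  P = 31.3 kN = 31300 N
  E = 119 GPa = 1.19 × 10¹¹ Pa
  delta = 0.02206 mm = 2.206 × 10⁻⁵ m
Substitute:
  I = (31300 × 0.57^3) / (3 × (2.206 × 10⁻⁵) × (1.19 × 10¹¹))
  I = 0.000736 m⁴
Final answer: I = 0.000736 m⁴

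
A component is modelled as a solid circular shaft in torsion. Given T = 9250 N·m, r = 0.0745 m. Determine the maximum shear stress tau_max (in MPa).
Model: a solid circular shaft in torsion, so tau_max = (2·T) / (π·r^3).
Substitute:
  tau_max = (2 × 9250) / (π × 0.0745^3)
  tau_max = 1.424 × 10⁷ Pa
Convert: tau_max = 1.424 × 10⁷ Pa = 14.24 MPa
Final answer: tau_max = 14.24 MPa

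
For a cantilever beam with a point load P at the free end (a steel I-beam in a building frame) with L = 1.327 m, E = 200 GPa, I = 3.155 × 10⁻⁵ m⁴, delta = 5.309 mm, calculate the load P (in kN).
Model: a cantilever beam with a point load P at the free end, so delta = (P·L^3) / (3·E·I).
Solve for P: P = (3·delta·E·I) / L^3.
Convert to SI units:
  E = 200 GPa = 2 × 10¹¹ Pa
  delta = 5.309 mm = 0.005309 m
Substitute:
  P = (3 × 0.005309 × (2 × 10¹¹) × (3.155 × 10⁻⁵)) / 1.327^3
  P = 43010 N
Convert: P = 43010 N = 43.01 kN
Final answer: P = 43.01 kN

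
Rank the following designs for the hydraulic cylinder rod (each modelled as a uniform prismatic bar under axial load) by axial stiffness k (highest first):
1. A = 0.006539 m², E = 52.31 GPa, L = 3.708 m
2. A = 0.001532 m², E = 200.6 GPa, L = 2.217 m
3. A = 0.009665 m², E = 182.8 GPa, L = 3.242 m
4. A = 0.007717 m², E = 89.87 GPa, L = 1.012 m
Model: a uniform prismatic bar under axial load, so k = (A·E) / L (SI units).
  Case 1: k = (0.006539 × (5.231 × 10¹⁰)) / 3.708 = 9.225 × 10⁷ N/m = 92.25 MN/m
  Case 2: k = (0.001532 × (2.006 × 10¹¹)) / 2.217 = 1.386 × 10⁸ N/m = 138.6 MN/m
  Case 3: k = (0.009665 × (1.828 × 10¹¹)) / 3.242 = 5.45 × 10⁸ N/m = 545 MN/m
  Case 4: k = (0.007717 × (8.987 × 10¹⁰)) / 1.012 = 6.853 × 10⁸ N/m = 685.3 MN/m
Ordering: 685.3 MN/m (case 4) > 545 MN/m (case 3) > 138.6 MN/m (case 2) > 92.25 MN/m (case 1)
Final answer: 4, 3, 2, 1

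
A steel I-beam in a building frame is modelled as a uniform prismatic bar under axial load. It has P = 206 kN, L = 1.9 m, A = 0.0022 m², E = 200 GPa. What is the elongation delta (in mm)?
Model: a uniform prismatic bar under axial load, so delta = (P·L) / (A·E).
Convert to SI units:
  P = 206 kN = 206000 N
  E = 200 GPa = 2 × 10¹¹ Pa
Substitute:
  delta = (206000 × 1.9) / (0.0022 × (2 × 10¹¹))
  delta = 0.0008895 m
Convert: delta = 0.0008895 m = 0.8895 mm
Final answer: delta = 0.8895 mm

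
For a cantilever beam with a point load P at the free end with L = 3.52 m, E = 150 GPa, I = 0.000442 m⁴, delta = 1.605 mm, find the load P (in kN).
Model: a cantilever beam with a point load P at the free end, so delta = (P·L^3) / (3·E·I).
Solve for P: P = (3·delta·E·I) / L^3.
Convert to SI units:
  E = 150 GPa = 1.5 × 10¹¹ Pa
  delta = 1.605 mm = 0.001605 m
Substitute:
  P = (3 × 0.001605 × (1.5 × 10¹¹) × 0.000442) / 3.52^3
  P = 7320 N
Convert: P = 7320 N = 7.32 kN
Final answer: P = 7.32 kN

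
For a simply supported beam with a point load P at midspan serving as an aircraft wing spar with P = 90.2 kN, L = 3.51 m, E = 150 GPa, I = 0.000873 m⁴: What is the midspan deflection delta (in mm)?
Model: a simply supported beam with a point load P at midspan, so delta = (P·L^3) / (48·E·I).
Convert to SI units:
  P = 90.2 kN = 90200 N
  E = 150 GPa = 1.5 × 10¹¹ Pa
Substitute:
  delta = (90200 × 3.51^3) / (48 × (1.5 × 10¹¹) × 0.000873)
  delta = 0.0006206 m
Convert: delta = 0.0006206 m = 0.6206 mm
Final answer: delta = 0.6206 mm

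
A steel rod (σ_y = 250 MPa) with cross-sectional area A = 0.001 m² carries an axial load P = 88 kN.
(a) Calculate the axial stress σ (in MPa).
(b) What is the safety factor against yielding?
(a) Axial stress σ = P/A. Convert P = 88 kN = 88000 N.
  σ = 88000 / 0.001 = 8.8 × 10⁷ Pa = 88 MPa
(b) Safety factor SF = σ_y/σ = 250 / 88 = 2.841
Final answer: (a) σ = 88 MPa, (b) SF = 2.841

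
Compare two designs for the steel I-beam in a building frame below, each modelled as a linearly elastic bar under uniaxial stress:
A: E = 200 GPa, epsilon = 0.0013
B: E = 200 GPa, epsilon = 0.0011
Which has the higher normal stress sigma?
Model: a linearly elastic bar under uniaxial stress, so sigma = E·epsilon (SI units).
  A: sigma = (2 × 10¹¹) × 0.0013 = 2.6 × 10⁸ Pa = 260 MPa
  B: sigma = (2 × 10¹¹) × 0.0011 = 2.2 × 10⁸ Pa = 220 MPa
260 MPa > 220 MPa, so A is larger.
Final answer: A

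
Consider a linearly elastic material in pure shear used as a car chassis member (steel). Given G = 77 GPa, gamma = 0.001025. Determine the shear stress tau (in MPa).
Model: a linearly elastic material in pure shear, so tau = G·gamma.
Convert to SI units:
  G = 77 GPa = 7.7 × 10¹⁰ Pa
Substitute:
  tau = (7.7 × 10¹⁰) × 0.001025
  tau = 7.892 × 10⁷ Pa
Convert: tau = 7.892 × 10⁷ Pa = 78.92 MPa
Final answer: tau = 78.92 MPa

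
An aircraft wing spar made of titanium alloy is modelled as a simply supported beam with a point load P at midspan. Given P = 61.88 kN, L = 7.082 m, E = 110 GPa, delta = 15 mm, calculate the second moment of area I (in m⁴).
Model: a simply supported beam with a point load P at midspan, so delta = (P·L^3) / (48·E·I).
Solve for I: I = (P·L^3) / (48·delta·E).
Convert to SI units:
  P = 61.88 kN = 61880 N
  E = 110 GPa = 1.1 × 10¹¹ Pa
  delta = 15 mm = 0.015 m
Substitute:
  I = (61880 × 7.082^3) / (48 × 0.015 × (1.1 × 10¹¹))
  I = 0.0002775 m⁴
Final answer: I = 0.0002775 m⁴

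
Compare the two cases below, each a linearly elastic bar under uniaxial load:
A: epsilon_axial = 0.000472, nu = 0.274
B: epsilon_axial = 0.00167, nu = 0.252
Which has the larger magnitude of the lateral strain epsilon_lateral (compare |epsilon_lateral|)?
Model: a linearly elastic bar under uniaxial load, so epsilon_lateral = -nu·epsilon_axial (SI units).
  A: epsilon_lateral = -(0.274 × 0.000472) = -0.0001293
  B: epsilon_lateral = -(0.252 × 0.00167) = -0.0004208
|epsilon_lateral|: A = 0.0001293, B = 0.0004208, so B is larger in magnitude.
Final answer: B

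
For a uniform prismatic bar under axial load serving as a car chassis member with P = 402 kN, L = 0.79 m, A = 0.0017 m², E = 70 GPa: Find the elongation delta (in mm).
Model: a uniform prismatic bar under axial load, so delta = (P·L) / (A·E).
Convert to SI units:
  P = 402 kN = 402000 N
  E = 70 GPa = 7 × 10¹⁰ Pa
Substitute:
  delta = (402000 × 0.79) / (0.0017 × (7 × 10¹⁰))
  delta = 0.002669 m
Convert: delta = 0.002669 m = 2.669 mm
Final answer: delta = 2.669 mm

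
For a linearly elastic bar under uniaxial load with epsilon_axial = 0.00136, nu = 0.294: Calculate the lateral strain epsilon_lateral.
Model: a linearly elastic bar under uniaxial load, so epsilon_lateral = -nu·epsilon_axial.
Substitute:
  epsilon_lateral = -(0.294 × 0.00136)
  epsilon_lateral = -0.0003998
Final answer: epsilon_lateral = -0.0003998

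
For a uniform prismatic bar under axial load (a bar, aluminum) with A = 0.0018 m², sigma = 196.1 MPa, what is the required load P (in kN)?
Model: a uniform prismatic bar under axial load, so sigma = P / A.
Solve for P: P = sigma·A.
Convert to SI units:
  sigma = 196.1 MPa = 1.961 × 10⁸ Pa
Substitute:
  P = (1.961 × 10⁸) × 0.0018
  P = 353000 N
Convert: P = 353000 N = 353 kN
Final answer: P = 353 kN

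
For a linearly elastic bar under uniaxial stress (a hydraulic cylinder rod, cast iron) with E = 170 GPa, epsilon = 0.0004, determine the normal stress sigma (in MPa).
Model: a linearly elastic bar under uniaxial stress, so epsilon = sigma / E.
Solve for sigma: sigma = epsilon·E.
Convert to SI units:
  E = 170 GPa = 1.7 × 10¹¹ Pa
Substitute:
  sigma = 0.0004 × (1.7 × 10¹¹)
  sigma = 6.8 × 10⁷ Pa
Convert: sigma = 6.8 × 10⁷ Pa = 68 MPa
Final answer: sigma = 68 MPa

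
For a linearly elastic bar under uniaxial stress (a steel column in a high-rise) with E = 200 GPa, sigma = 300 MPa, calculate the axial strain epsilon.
Model: a linearly elastic bar under uniaxial stress, so sigma = E·epsilon.
Solve for epsilon: epsilon = sigma / E.
Convert to SI units:
  E = 200 GPa = 2 × 10¹¹ Pa
  sigma = 300 MPa = 3 × 10⁸ Pa
Substitute:
  epsilon = (3 × 10⁸) / (2 × 10¹¹)
  epsilon = 0.0015
Final answer: epsilon = 0.0015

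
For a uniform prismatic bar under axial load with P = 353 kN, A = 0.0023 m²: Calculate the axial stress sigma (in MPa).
Model: a uniform prismatic bar under axial load, so sigma = P / A.
Convert to SI units:
  P = 353 kN = 353000 N
Substitute:
  sigma = 353000 / 0.0023
  sigma = 1.535 × 10⁸ Pa
Convert: sigma = 1.535 × 10⁸ Pa = 153.5 MPa
Final answer: sigma = 153.5 MPa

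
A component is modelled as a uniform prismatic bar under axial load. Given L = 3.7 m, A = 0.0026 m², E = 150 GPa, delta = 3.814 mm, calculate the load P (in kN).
Model: a uniform prismatic bar under axial load, so delta = (P·L) / (A·E).
Solve for P: P = (delta·A·E) / L.
Convert to SI units:
  E = 150 GPa = 1.5 × 10¹¹ Pa
  delta = 3.814 mm = 0.003814 m
Substitute:
  P = (0.003814 × 0.0026 × (1.5 × 10¹¹)) / 3.7
  P = 402000 N
Convert: P = 402000 N = 402 kN
Final answer: P = 402 kN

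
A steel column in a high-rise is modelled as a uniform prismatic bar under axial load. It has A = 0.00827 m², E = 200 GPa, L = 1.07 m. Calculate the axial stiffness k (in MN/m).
Model: a uniform prismatic bar under axial load, so k = (A·E) / L.
Convert to SI units:
  E = 200 GPa = 2 × 10¹¹ Pa
Substitute:
  k = (0.00827 × (2 × 10¹¹)) / 1.07
  k = 1.546 × 10⁹ N/m
Convert: k = 1.546 × 10⁹ N/m = 1546 MN/m
Final answer: k = 1546 MN/m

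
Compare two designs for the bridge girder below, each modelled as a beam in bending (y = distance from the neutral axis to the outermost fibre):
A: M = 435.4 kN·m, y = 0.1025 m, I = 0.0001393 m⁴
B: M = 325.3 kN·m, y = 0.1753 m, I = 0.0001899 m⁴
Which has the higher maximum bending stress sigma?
Model: a beam in bending (y = distance from the neutral axis to the outermost fibre), so sigma = (M·y) / I (SI units).
  A: sigma = (435400 × 0.1025) / 0.0001393 = 3.204 × 10⁸ Pa = 320.4 MPa
  B: sigma = (325300 × 0.1753) / 0.0001899 = 3.003 × 10⁸ Pa = 300.3 MPa
320.4 MPa > 300.3 MPa, so A is larger.
Final answer: A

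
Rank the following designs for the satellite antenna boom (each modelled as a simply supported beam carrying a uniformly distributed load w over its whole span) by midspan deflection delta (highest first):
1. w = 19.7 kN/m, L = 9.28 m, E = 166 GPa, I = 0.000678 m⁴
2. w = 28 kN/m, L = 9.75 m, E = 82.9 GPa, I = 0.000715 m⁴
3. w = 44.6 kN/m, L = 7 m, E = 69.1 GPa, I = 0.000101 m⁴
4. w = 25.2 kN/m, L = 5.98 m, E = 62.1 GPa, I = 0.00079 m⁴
Model: a simply supported beam carrying a uniformly distributed load w over its whole span, so delta = (5·w·L^4) / (384·E·I) (SI units).
  Case 1: delta = (5 × 19700 × 9.28^4) / (384 × (1.66 × 10¹¹) × 0.000678) = 0.0169 m = 16.9 mm
  Case 2: delta = (5 × 28000 × 9.75^4) / (384 × (8.29 × 10¹⁰) × 0.000715) = 0.05558 m = 55.58 mm
  Case 3: delta = (5 × 44600 × 7^4) / (384 × (6.91 × 10¹⁰) × 0.000101) = 0.1998 m = 199.8 mm
  Case 4: delta = (5 × 25200 × 5.98^4) / (384 × (6.21 × 10¹⁰) × 0.00079) = 0.008553 m = 8.553 mm
Ordering: 199.8 mm (case 3) > 55.58 mm (case 2) > 16.9 mm (case 1) > 8.553 mm (case 4)
Final answer: 3, 2, 1, 4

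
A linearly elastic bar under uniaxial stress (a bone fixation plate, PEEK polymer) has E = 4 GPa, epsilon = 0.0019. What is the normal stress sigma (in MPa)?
Model: a linearly elastic bar under uniaxial stress, so sigma = E·epsilon.
Convert to SI units:
  E = 4 GPa = 4 × 10⁹ Pa
Substitute:
  sigma = (4 × 10⁹) × 0.0019
  sigma = 7.6 × 10⁶ Pa
Convert: sigma = 7.6 × 10⁶ Pa = 7.6 MPa
Final answer: sigma = 7.6 MPa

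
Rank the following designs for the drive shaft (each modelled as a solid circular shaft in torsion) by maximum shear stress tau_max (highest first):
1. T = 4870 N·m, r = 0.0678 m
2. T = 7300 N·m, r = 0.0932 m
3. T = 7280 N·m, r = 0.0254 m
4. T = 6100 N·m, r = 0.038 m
Model: a solid circular shaft in torsion, so tau_max = (2·T) / (π·r^3) (SI units).
  Case 1: tau_max = (2 × 4870) / (π × 0.0678^3) = 9.948 × 10⁶ Pa = 9.948 MPa
  Case 2: tau_max = (2 × 7300) / (π × 0.0932^3) = 5.741 × 10⁶ Pa = 5.741 MPa
  Case 3: tau_max = (2 × 7280) / (π × 0.0254^3) = 2.828 × 10⁸ Pa = 282.8 MPa
  Case 4: tau_max = (2 × 6100) / (π × 0.038^3) = 7.077 × 10⁷ Pa = 70.77 MPa
Ordering: 282.8 MPa (case 3) > 70.77 MPa (case 4) > 9.948 MPa (case 1) > 5.741 MPa (case 2)
Final answer: 3, 4, 1, 2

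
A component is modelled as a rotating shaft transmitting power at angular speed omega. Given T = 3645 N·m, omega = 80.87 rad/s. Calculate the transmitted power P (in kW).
Model: a rotating shaft transmitting power at angular speed omega, so P = T·omega.
Substitute:
  P = 3645 × 80.87
  P = 294800 W
Convert: P = 294800 W = 294.8 kW
Final answer: P = 294.8 kW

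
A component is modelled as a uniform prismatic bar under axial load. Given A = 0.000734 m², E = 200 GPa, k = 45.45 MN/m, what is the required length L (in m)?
Model: a uniform prismatic bar under axial load, so k = (A·E) / L.
Solve for L: L = (A·E) / k.
Convert to SI units:
  E = 200 GPa = 2 × 10¹¹ Pa
  k = 45.45 MN/m = 4.545 × 10⁷ N/m
Substitute:
  L = (0.000734 × (2 × 10¹¹)) / (4.545 × 10⁷)
  L = 3.23 m
Final answer: L = 3.23 m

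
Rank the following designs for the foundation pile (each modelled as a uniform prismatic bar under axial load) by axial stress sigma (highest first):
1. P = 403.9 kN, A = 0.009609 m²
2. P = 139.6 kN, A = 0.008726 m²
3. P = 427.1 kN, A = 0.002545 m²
Model: a uniform prismatic bar under axial load, so sigma = P / A (SI units).
  Case 1: sigma = 403900 / 0.009609 = 4.203 × 10⁷ Pa = 42.03 MPa
  Case 2: sigma = 139600 / 0.008726 = 1.6 × 10⁷ Pa = 16 MPa
  Case 3: sigma = 427100 / 0.002545 = 1.678 × 10⁸ Pa = 167.8 MPa
Ordering: 167.8 MPa (case 3) > 42.03 MPa (case 1) > 16 MPa (case 2)
Final answer: 3, 1, 2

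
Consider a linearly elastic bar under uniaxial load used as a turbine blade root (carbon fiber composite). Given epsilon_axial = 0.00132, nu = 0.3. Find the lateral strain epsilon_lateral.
Model: a linearly elastic bar under uniaxial load, so epsilon_lateral = -nu·epsilon_axial.
Substitute:
  epsilon_lateral = -(0.3 × 0.00132)
  epsilon_lateral = -0.000396
Final answer: epsilon_lateral = -0.000396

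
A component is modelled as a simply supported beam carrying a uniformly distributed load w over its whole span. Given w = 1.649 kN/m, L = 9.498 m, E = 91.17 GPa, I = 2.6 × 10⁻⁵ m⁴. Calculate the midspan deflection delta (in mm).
Model: a simply supported beam carrying a uniformly distributed load w over its whole span, so delta = (5·w·L^4) / (384·E·I).
Convert to SI units:
  w = 1.649 kN/m = 1649 N/m
  E = 91.17 GPa = 9.117 × 10¹⁰ Pa
Substitute:
  delta = (5 × 1649 × 9.498^4) / (384 × (9.117 × 10¹⁰) × (2.6 × 10⁻⁵))
  delta = 0.07372 m
Convert: delta = 0.07372 m = 73.72 mm
Final answer: delta = 73.72 mm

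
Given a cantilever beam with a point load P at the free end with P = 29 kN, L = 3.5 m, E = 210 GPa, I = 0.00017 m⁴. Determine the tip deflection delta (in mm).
Model: a cantilever beam with a point load P at the free end, so delta = (P·L^3) / (3·E·I).
Convert to SI units:
  P = 29 kN = 29000 N
  E = 210 GPa = 2.1 × 10¹¹ Pa
Substitute:
  delta = (29000 × 3.5^3) / (3 × (2.1 × 10¹¹) × 0.00017)
  delta = 0.01161 m
Convert: delta = 0.01161 m = 11.61 mm
Final answer: delta = 11.61 mm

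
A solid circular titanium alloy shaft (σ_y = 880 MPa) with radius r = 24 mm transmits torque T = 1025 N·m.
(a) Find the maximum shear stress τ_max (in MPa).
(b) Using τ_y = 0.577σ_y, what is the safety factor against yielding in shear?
(a) For a solid circular shaft, τ_max = T·r/J with J = π·r^4/2, i.e. τ_max = 2·T / (π·r^3). Convert r = 24 mm = 0.024 m.
  τ_max = (2 × 1025) / (π × 0.024^3) = 4.72 × 10⁷ Pa = 47.2 MPa
(b) τ_y = 0.577 × 880 = 507.76 MPa
  SF = τ_y/τ_max = 507.76 / 47.2 = 10.76
Final answer: (a) τ_max = 47.2 MPa, (b) SF = 10.76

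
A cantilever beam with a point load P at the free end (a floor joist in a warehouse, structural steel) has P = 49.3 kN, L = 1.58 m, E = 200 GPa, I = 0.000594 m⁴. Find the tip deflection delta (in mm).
Model: a cantilever beam with a point load P at the free end, so delta = (P·L^3) / (3·E·I).
Convert to SI units:
  P = 49.3 kN = 49300 N
  E = 200 GPa = 2 × 10¹¹ Pa
Substitute:
  delta = (49300 × 1.58^3) / (3 × (2 × 10¹¹) × 0.000594)
  delta = 0.0005456 m
Convert: delta = 0.0005456 m = 0.5456 mm
Final answer: delta = 0.5456 mm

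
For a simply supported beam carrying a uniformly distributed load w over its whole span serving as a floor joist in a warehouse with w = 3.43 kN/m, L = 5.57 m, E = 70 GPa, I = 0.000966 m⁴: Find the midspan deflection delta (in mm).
Model: a simply supported beam carrying a uniformly distributed load w over its whole span, so delta = (5·w·L^4) / (384·E·I).
Convert to SI units:
  w = 3.43 kN/m = 3430 N/m
  E = 70 GPa = 7 × 10¹⁰ Pa
Substitute:
  delta = (5 × 3430 × 5.57^4) / (384 × (7 × 10¹⁰) × 0.000966)
  delta = 0.0006357 m
Convert: delta = 0.0006357 m = 0.6357 mm
Final answer: delta = 0.6357 mm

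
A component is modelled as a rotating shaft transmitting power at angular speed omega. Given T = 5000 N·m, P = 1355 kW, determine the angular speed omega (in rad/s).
Model: a rotating shaft transmitting power at angular speed omega, so P = T·omega.
Solve for omega: omega = P / T.
Convert to SI units:
  P = 1355 kW = 1.355 × 10⁶ W
Substitute:
  omega = (1.355 × 10⁶) / 5000
  omega = 271 rad/s
Final answer: omega = 271 rad/s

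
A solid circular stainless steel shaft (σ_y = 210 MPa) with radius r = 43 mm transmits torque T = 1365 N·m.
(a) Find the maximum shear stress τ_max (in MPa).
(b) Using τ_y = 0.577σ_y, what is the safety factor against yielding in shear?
(a) For a solid circular shaft, τ_max = T·r/J with J = π·r^4/2, i.e. τ_max = 2·T / (π·r^3). Convert r = 43 mm = 0.043 m.
  τ_max = (2 × 1365) / (π × 0.043^3) = 1.093 × 10⁷ Pa = 10.93 MPa
(b) τ_y = 0.577 × 210 = 121.17 MPa
  SF = τ_y/τ_max = 121.17 / 10.93 = 11.09
Final answer: (a) τ_max = 10.93 MPa, (b) SF = 11.09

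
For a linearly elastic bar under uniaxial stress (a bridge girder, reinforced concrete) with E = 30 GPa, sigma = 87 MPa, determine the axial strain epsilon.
Model: a linearly elastic bar under uniaxial stress, so sigma = E·epsilon.
Solve for epsilon: epsilon = sigma / E.
Convert to SI units:
  E = 30 GPa = 3 × 10¹⁰ Pa
  sigma = 87 MPa = 8.7 × 10⁷ Pa
Substitute:
  epsilon = (8.7 × 10⁷) / (3 × 10¹⁰)
  epsilon = 0.0029
Final answer: epsilon = 0.0029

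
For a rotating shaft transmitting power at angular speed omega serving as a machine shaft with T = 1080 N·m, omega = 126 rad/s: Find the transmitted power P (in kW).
Model: a rotating shaft transmitting power at angular speed omega, so P = T·omega.
Substitute:
  P = 1080 × 126
  P = 136100 W
Convert: P = 136100 W = 136.1 kW
Final answer: P = 136.1 kW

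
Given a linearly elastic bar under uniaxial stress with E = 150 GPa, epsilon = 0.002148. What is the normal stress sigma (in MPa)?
Model: a linearly elastic bar under uniaxial stress, so sigma = E·epsilon.
Convert to SI units:
  E = 150 GPa = 1.5 × 10¹¹ Pa
Substitute:
  sigma = (1.5 × 10¹¹) × 0.002148
  sigma = 3.222 × 10⁸ Pa
Convert: sigma = 3.222 × 10⁸ Pa = 322.2 MPa
Final answer: sigma = 322.2 MPa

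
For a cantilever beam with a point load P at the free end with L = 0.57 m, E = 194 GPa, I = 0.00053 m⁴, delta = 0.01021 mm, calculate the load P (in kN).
Model: a cantilever beam with a point load P at the free end, so delta = (P·L^3) / (3·E·I).
Solve for P: P = (3·delta·E·I) / L^3.
Convert to SI units:
  E = 194 GPa = 1.94 × 10¹¹ Pa
  delta = 0.01021 mm = 1.021 × 10⁻⁵ m
Substitute:
  P = (3 × (1.021 × 10⁻⁵) × (1.94 × 10¹¹) × 0.00053) / 0.57^3
  P = 17010 N
Convert: P = 17010 N = 17.01 kN
Final answer: P = 17.01 kN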